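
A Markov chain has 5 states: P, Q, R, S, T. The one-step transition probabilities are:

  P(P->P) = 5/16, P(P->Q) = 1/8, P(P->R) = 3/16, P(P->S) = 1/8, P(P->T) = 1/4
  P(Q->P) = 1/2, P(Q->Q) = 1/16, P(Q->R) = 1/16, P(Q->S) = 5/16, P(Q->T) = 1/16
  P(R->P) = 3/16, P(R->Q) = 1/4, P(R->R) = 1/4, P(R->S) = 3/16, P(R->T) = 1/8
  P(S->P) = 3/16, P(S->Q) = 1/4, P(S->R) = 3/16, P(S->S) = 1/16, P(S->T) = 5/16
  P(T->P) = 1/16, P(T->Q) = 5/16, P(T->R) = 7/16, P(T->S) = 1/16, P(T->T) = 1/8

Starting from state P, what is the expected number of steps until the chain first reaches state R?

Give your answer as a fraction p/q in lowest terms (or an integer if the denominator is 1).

Answer: 83984/18203

Derivation:
Let h_i = expected steps to first reach R from state i.
Boundary: h_R = 0.
First-step equations for the other states:
  h_P = 1 + 5/16*h_P + 1/8*h_Q + 3/16*h_R + 1/8*h_S + 1/4*h_T
  h_Q = 1 + 1/2*h_P + 1/16*h_Q + 1/16*h_R + 5/16*h_S + 1/16*h_T
  h_S = 1 + 3/16*h_P + 1/4*h_Q + 3/16*h_R + 1/16*h_S + 5/16*h_T
  h_T = 1 + 1/16*h_P + 5/16*h_Q + 7/16*h_R + 1/16*h_S + 1/8*h_T

Substituting h_R = 0 and rearranging gives the linear system (I - Q) h = 1:
  [11/16, -1/8, -1/8, -1/4] . (h_P, h_Q, h_S, h_T) = 1
  [-1/2, 15/16, -5/16, -1/16] . (h_P, h_Q, h_S, h_T) = 1
  [-3/16, -1/4, 15/16, -5/16] . (h_P, h_Q, h_S, h_T) = 1
  [-1/16, -5/16, -1/16, 7/8] . (h_P, h_Q, h_S, h_T) = 1

Solving yields:
  h_P = 83984/18203
  h_Q = 96880/18203
  h_S = 84528/18203
  h_T = 67440/18203

Starting state is P, so the expected hitting time is h_P = 83984/18203.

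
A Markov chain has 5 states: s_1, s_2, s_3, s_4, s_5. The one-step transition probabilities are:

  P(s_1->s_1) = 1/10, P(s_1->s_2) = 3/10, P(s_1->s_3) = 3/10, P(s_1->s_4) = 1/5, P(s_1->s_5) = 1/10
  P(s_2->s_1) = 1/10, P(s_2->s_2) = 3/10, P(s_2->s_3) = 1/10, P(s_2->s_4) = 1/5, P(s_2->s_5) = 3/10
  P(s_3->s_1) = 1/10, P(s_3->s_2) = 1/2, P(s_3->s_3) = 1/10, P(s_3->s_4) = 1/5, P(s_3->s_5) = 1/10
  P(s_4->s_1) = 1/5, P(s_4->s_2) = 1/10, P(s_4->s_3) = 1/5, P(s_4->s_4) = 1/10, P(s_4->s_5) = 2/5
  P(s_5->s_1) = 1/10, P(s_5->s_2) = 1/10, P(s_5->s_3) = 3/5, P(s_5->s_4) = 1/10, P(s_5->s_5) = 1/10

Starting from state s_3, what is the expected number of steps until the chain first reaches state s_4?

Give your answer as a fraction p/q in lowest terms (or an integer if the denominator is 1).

Answer: 1600/293

Derivation:
Let h_i = expected steps to first reach s_4 from state i.
Boundary: h_s_4 = 0.
First-step equations for the other states:
  h_s_1 = 1 + 1/10*h_s_1 + 3/10*h_s_2 + 3/10*h_s_3 + 1/5*h_s_4 + 1/10*h_s_5
  h_s_2 = 1 + 1/10*h_s_1 + 3/10*h_s_2 + 1/10*h_s_3 + 1/5*h_s_4 + 3/10*h_s_5
  h_s_3 = 1 + 1/10*h_s_1 + 1/2*h_s_2 + 1/10*h_s_3 + 1/5*h_s_4 + 1/10*h_s_5
  h_s_5 = 1 + 1/10*h_s_1 + 1/10*h_s_2 + 3/5*h_s_3 + 1/10*h_s_4 + 1/10*h_s_5

Substituting h_s_4 = 0 and rearranging gives the linear system (I - Q) h = 1:
  [9/10, -3/10, -3/10, -1/10] . (h_s_1, h_s_2, h_s_3, h_s_5) = 1
  [-1/10, 7/10, -1/10, -3/10] . (h_s_1, h_s_2, h_s_3, h_s_5) = 1
  [-1/10, -1/2, 9/10, -1/10] . (h_s_1, h_s_2, h_s_3, h_s_5) = 1
  [-1/10, -1/10, -3/5, 9/10] . (h_s_1, h_s_2, h_s_3, h_s_5) = 1

Solving yields:
  h_s_1 = 1595/293
  h_s_2 = 1625/293
  h_s_3 = 1600/293
  h_s_5 = 1750/293

Starting state is s_3, so the expected hitting time is h_s_3 = 1600/293.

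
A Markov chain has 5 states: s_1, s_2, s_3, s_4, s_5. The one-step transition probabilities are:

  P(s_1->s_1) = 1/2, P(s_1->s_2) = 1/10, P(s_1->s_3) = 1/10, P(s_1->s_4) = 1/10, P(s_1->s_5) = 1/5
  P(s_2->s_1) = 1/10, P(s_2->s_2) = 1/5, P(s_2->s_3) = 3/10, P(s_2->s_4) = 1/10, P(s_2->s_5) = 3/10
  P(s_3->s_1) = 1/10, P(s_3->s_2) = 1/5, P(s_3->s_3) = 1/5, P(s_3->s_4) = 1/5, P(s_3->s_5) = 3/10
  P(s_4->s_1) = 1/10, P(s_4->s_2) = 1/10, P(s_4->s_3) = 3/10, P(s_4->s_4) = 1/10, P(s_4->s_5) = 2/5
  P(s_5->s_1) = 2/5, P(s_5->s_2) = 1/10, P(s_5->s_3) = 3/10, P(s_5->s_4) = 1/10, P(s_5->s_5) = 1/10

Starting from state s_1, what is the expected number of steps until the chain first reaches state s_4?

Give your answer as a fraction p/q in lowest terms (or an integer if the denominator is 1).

Let h_i = expected steps to first reach s_4 from state i.
Boundary: h_s_4 = 0.
First-step equations for the other states:
  h_s_1 = 1 + 1/2*h_s_1 + 1/10*h_s_2 + 1/10*h_s_3 + 1/10*h_s_4 + 1/5*h_s_5
  h_s_2 = 1 + 1/10*h_s_1 + 1/5*h_s_2 + 3/10*h_s_3 + 1/10*h_s_4 + 3/10*h_s_5
  h_s_3 = 1 + 1/10*h_s_1 + 1/5*h_s_2 + 1/5*h_s_3 + 1/5*h_s_4 + 3/10*h_s_5
  h_s_5 = 1 + 2/5*h_s_1 + 1/10*h_s_2 + 3/10*h_s_3 + 1/10*h_s_4 + 1/10*h_s_5

Substituting h_s_4 = 0 and rearranging gives the linear system (I - Q) h = 1:
  [1/2, -1/10, -1/10, -1/5] . (h_s_1, h_s_2, h_s_3, h_s_5) = 1
  [-1/10, 4/5, -3/10, -3/10] . (h_s_1, h_s_2, h_s_3, h_s_5) = 1
  [-1/10, -1/5, 4/5, -3/10] . (h_s_1, h_s_2, h_s_3, h_s_5) = 1
  [-2/5, -1/10, -3/10, 9/10] . (h_s_1, h_s_2, h_s_3, h_s_5) = 1

Solving yields:
  h_s_1 = 1415/168
  h_s_2 = 1375/168
  h_s_3 = 625/84
  h_s_5 = 1385/168

Starting state is s_1, so the expected hitting time is h_s_1 = 1415/168.

Answer: 1415/168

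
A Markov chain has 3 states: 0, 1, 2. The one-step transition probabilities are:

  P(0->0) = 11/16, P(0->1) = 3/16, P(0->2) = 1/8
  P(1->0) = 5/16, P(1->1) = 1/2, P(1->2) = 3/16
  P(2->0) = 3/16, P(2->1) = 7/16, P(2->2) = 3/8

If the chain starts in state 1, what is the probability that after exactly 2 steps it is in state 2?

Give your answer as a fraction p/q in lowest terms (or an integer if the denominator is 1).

Computing P^2 by repeated multiplication:
P^1 =
  0: [11/16, 3/16, 1/8]
  1: [5/16, 1/2, 3/16]
  2: [3/16, 7/16, 3/8]
P^2 =
  0: [71/128, 71/256, 43/256]
  1: [13/32, 25/64, 13/64]
  2: [43/128, 107/256, 63/256]

(P^2)[1 -> 2] = 13/64

Answer: 13/64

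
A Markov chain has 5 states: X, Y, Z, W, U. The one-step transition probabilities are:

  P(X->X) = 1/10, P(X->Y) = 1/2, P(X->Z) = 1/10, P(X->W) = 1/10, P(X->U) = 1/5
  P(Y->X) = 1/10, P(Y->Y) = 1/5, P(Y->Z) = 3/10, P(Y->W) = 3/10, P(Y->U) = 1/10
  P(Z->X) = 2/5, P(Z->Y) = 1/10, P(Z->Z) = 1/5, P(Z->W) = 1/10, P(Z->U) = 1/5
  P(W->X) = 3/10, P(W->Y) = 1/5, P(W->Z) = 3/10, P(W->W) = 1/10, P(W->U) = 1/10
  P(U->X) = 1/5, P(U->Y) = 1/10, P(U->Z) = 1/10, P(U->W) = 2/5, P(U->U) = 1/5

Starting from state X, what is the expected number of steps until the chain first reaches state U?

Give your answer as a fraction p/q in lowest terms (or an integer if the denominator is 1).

Answer: 2200/343

Derivation:
Let h_i = expected steps to first reach U from state i.
Boundary: h_U = 0.
First-step equations for the other states:
  h_X = 1 + 1/10*h_X + 1/2*h_Y + 1/10*h_Z + 1/10*h_W + 1/5*h_U
  h_Y = 1 + 1/10*h_X + 1/5*h_Y + 3/10*h_Z + 3/10*h_W + 1/10*h_U
  h_Z = 1 + 2/5*h_X + 1/10*h_Y + 1/5*h_Z + 1/10*h_W + 1/5*h_U
  h_W = 1 + 3/10*h_X + 1/5*h_Y + 3/10*h_Z + 1/10*h_W + 1/10*h_U

Substituting h_U = 0 and rearranging gives the linear system (I - Q) h = 1:
  [9/10, -1/2, -1/10, -1/10] . (h_X, h_Y, h_Z, h_W) = 1
  [-1/10, 4/5, -3/10, -3/10] . (h_X, h_Y, h_Z, h_W) = 1
  [-2/5, -1/10, 4/5, -1/10] . (h_X, h_Y, h_Z, h_W) = 1
  [-3/10, -1/5, -3/10, 9/10] . (h_X, h_Y, h_Z, h_W) = 1

Solving yields:
  h_X = 2200/343
  h_Y = 340/49
  h_Z = 2120/343
  h_W = 2350/343

Starting state is X, so the expected hitting time is h_X = 2200/343.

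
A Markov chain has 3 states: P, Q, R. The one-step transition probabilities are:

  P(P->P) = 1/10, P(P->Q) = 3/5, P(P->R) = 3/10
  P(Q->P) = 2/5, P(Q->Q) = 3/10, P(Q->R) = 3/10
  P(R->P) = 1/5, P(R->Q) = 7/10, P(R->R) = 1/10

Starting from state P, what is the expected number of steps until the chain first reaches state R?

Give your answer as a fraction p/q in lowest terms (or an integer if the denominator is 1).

Answer: 10/3

Derivation:
Let h_i = expected steps to first reach R from state i.
Boundary: h_R = 0.
First-step equations for the other states:
  h_P = 1 + 1/10*h_P + 3/5*h_Q + 3/10*h_R
  h_Q = 1 + 2/5*h_P + 3/10*h_Q + 3/10*h_R

Substituting h_R = 0 and rearranging gives the linear system (I - Q) h = 1:
  [9/10, -3/5] . (h_P, h_Q) = 1
  [-2/5, 7/10] . (h_P, h_Q) = 1

Solving yields:
  h_P = 10/3
  h_Q = 10/3

Starting state is P, so the expected hitting time is h_P = 10/3.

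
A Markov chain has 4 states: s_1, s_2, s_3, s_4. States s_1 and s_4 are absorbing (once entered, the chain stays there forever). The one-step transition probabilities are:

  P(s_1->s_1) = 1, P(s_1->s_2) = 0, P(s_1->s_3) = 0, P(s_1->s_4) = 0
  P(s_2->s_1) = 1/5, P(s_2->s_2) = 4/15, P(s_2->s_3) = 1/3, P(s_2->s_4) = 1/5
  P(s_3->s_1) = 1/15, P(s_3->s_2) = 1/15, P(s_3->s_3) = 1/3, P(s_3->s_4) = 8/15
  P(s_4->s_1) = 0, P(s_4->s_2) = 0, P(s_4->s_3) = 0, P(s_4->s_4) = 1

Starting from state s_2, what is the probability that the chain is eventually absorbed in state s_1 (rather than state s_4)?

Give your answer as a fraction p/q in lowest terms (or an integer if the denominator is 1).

Let a_i = P(absorbed in s_1 | start in state i).
Boundary conditions: a_s_1 = 1, a_s_4 = 0.
For each transient state i, a_i = sum_j P(i->j) * a_j:
  a_s_2 = 1/5*a_s_1 + 4/15*a_s_2 + 1/3*a_s_3 + 1/5*a_s_4
  a_s_3 = 1/15*a_s_1 + 1/15*a_s_2 + 1/3*a_s_3 + 8/15*a_s_4

Substituting a_s_1 = 1 and a_s_4 = 0, rearrange to (I - Q) a = r where r[i] = P(i -> s_1):
  [11/15, -1/3] . (a_s_2, a_s_3) = 1/5
  [-1/15, 2/3] . (a_s_2, a_s_3) = 1/15

Solving yields:
  a_s_2 = 1/3
  a_s_3 = 2/15

Starting state is s_2, so the absorption probability is a_s_2 = 1/3.

Answer: 1/3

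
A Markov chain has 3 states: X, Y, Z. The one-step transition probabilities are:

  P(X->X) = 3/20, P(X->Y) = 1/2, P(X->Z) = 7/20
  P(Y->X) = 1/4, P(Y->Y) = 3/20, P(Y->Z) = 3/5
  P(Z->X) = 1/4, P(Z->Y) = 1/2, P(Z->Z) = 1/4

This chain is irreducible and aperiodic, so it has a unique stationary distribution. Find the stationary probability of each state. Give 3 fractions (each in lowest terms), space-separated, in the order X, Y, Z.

Answer: 5/22 10/27 239/594

Derivation:
The stationary distribution satisfies pi = pi * P, i.e.:
  pi_X = 3/20*pi_X + 1/4*pi_Y + 1/4*pi_Z
  pi_Y = 1/2*pi_X + 3/20*pi_Y + 1/2*pi_Z
  pi_Z = 7/20*pi_X + 3/5*pi_Y + 1/4*pi_Z
with normalization: pi_X + pi_Y + pi_Z = 1.

Using the first 2 balance equations plus normalization, the linear system A*pi = b is:
  [-17/20, 1/4, 1/4] . pi = 0
  [1/2, -17/20, 1/2] . pi = 0
  [1, 1, 1] . pi = 1

Solving yields:
  pi_X = 5/22
  pi_Y = 10/27
  pi_Z = 239/594

Verification (pi * P):
  5/22*3/20 + 10/27*1/4 + 239/594*1/4 = 5/22 = pi_X  (ok)
  5/22*1/2 + 10/27*3/20 + 239/594*1/2 = 10/27 = pi_Y  (ok)
  5/22*7/20 + 10/27*3/5 + 239/594*1/4 = 239/594 = pi_Z  (ok)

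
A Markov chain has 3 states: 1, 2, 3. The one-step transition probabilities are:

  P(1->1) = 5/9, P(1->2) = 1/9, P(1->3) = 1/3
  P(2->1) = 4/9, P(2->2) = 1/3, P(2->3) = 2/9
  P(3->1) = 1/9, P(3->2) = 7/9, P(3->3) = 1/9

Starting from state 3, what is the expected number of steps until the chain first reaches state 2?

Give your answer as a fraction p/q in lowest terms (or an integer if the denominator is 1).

Let h_i = expected steps to first reach 2 from state i.
Boundary: h_2 = 0.
First-step equations for the other states:
  h_1 = 1 + 5/9*h_1 + 1/9*h_2 + 1/3*h_3
  h_3 = 1 + 1/9*h_1 + 7/9*h_2 + 1/9*h_3

Substituting h_2 = 0 and rearranging gives the linear system (I - Q) h = 1:
  [4/9, -1/3] . (h_1, h_3) = 1
  [-1/9, 8/9] . (h_1, h_3) = 1

Solving yields:
  h_1 = 99/29
  h_3 = 45/29

Starting state is 3, so the expected hitting time is h_3 = 45/29.

Answer: 45/29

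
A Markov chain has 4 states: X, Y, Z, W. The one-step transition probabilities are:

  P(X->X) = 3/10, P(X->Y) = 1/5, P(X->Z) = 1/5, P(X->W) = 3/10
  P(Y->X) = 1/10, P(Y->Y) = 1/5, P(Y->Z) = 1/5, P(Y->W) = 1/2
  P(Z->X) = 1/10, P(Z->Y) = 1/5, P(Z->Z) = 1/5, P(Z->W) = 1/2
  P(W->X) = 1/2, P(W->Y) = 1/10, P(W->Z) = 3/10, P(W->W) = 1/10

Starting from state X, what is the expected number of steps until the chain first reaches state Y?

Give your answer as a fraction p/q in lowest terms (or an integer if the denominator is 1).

Let h_i = expected steps to first reach Y from state i.
Boundary: h_Y = 0.
First-step equations for the other states:
  h_X = 1 + 3/10*h_X + 1/5*h_Y + 1/5*h_Z + 3/10*h_W
  h_Z = 1 + 1/10*h_X + 1/5*h_Y + 1/5*h_Z + 1/2*h_W
  h_W = 1 + 1/2*h_X + 1/10*h_Y + 3/10*h_Z + 1/10*h_W

Substituting h_Y = 0 and rearranging gives the linear system (I - Q) h = 1:
  [7/10, -1/5, -3/10] . (h_X, h_Z, h_W) = 1
  [-1/10, 4/5, -1/2] . (h_X, h_Z, h_W) = 1
  [-1/2, -3/10, 9/10] . (h_X, h_Z, h_W) = 1

Solving yields:
  h_X = 590/101
  h_Z = 600/101
  h_W = 640/101

Starting state is X, so the expected hitting time is h_X = 590/101.

Answer: 590/101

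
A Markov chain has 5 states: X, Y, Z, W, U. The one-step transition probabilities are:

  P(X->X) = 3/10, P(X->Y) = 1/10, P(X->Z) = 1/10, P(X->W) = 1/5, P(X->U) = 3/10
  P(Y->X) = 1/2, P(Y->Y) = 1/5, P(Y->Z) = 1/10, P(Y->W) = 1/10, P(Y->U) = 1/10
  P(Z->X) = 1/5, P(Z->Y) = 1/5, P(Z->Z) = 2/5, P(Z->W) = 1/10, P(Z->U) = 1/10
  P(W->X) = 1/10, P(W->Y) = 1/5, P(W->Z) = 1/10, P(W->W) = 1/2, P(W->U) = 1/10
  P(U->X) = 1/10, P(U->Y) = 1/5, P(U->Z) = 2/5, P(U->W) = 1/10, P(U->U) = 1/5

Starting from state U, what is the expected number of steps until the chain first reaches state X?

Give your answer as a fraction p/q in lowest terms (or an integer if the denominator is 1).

Answer: 1000/209

Derivation:
Let h_i = expected steps to first reach X from state i.
Boundary: h_X = 0.
First-step equations for the other states:
  h_Y = 1 + 1/2*h_X + 1/5*h_Y + 1/10*h_Z + 1/10*h_W + 1/10*h_U
  h_Z = 1 + 1/5*h_X + 1/5*h_Y + 2/5*h_Z + 1/10*h_W + 1/10*h_U
  h_W = 1 + 1/10*h_X + 1/5*h_Y + 1/10*h_Z + 1/2*h_W + 1/10*h_U
  h_U = 1 + 1/10*h_X + 1/5*h_Y + 2/5*h_Z + 1/10*h_W + 1/5*h_U

Substituting h_X = 0 and rearranging gives the linear system (I - Q) h = 1:
  [4/5, -1/10, -1/10, -1/10] . (h_Y, h_Z, h_W, h_U) = 1
  [-1/5, 3/5, -1/10, -1/10] . (h_Y, h_Z, h_W, h_U) = 1
  [-1/5, -1/10, 1/2, -1/10] . (h_Y, h_Z, h_W, h_U) = 1
  [-1/5, -2/5, -1/10, 4/5] . (h_Y, h_Z, h_W, h_U) = 1

Solving yields:
  h_Y = 630/209
  h_Z = 900/209
  h_W = 1050/209
  h_U = 1000/209

Starting state is U, so the expected hitting time is h_U = 1000/209.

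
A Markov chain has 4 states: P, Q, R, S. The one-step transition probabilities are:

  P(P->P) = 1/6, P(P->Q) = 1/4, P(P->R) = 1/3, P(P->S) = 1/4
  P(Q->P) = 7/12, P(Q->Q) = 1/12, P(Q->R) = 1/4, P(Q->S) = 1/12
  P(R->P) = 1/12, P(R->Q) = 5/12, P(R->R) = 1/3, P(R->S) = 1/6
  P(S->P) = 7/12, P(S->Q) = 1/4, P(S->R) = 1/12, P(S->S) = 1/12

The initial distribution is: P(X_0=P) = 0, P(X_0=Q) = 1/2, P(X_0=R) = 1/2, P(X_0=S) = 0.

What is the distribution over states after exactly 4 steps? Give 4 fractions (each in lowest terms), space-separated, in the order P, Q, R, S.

Propagating the distribution step by step (d_{t+1} = d_t * P):
d_0 = (P=0, Q=1/2, R=1/2, S=0)
  d_1[P] = 0*1/6 + 1/2*7/12 + 1/2*1/12 + 0*7/12 = 1/3
  d_1[Q] = 0*1/4 + 1/2*1/12 + 1/2*5/12 + 0*1/4 = 1/4
  d_1[R] = 0*1/3 + 1/2*1/4 + 1/2*1/3 + 0*1/12 = 7/24
  d_1[S] = 0*1/4 + 1/2*1/12 + 1/2*1/6 + 0*1/12 = 1/8
d_1 = (P=1/3, Q=1/4, R=7/24, S=1/8)
  d_2[P] = 1/3*1/6 + 1/4*7/12 + 7/24*1/12 + 1/8*7/12 = 43/144
  d_2[Q] = 1/3*1/4 + 1/4*1/12 + 7/24*5/12 + 1/8*1/4 = 37/144
  d_2[R] = 1/3*1/3 + 1/4*1/4 + 7/24*1/3 + 1/8*1/12 = 9/32
  d_2[S] = 1/3*1/4 + 1/4*1/12 + 7/24*1/6 + 1/8*1/12 = 47/288
d_2 = (P=43/144, Q=37/144, R=9/32, S=47/288)
  d_3[P] = 43/144*1/6 + 37/144*7/12 + 9/32*1/12 + 47/288*7/12 = 275/864
  d_3[Q] = 43/144*1/4 + 37/144*1/12 + 9/32*5/12 + 47/288*1/4 = 439/1728
  d_3[R] = 43/144*1/3 + 37/144*1/4 + 9/32*1/3 + 47/288*1/12 = 937/3456
  d_3[S] = 43/144*1/4 + 37/144*1/12 + 9/32*1/6 + 47/288*1/12 = 541/3456
d_3 = (P=275/864, Q=439/1728, R=937/3456, S=541/3456)
  d_4[P] = 275/864*1/6 + 439/1728*7/12 + 937/3456*1/12 + 541/3456*7/12 = 6535/20736
  d_4[Q] = 275/864*1/4 + 439/1728*1/12 + 937/3456*5/12 + 541/3456*1/4 = 5243/20736
  d_4[R] = 275/864*1/3 + 439/1728*1/4 + 937/3456*1/3 + 541/3456*1/12 = 11323/41472
  d_4[S] = 275/864*1/4 + 439/1728*1/12 + 937/3456*1/6 + 541/3456*1/12 = 6593/41472
d_4 = (P=6535/20736, Q=5243/20736, R=11323/41472, S=6593/41472)

Answer: 6535/20736 5243/20736 11323/41472 6593/41472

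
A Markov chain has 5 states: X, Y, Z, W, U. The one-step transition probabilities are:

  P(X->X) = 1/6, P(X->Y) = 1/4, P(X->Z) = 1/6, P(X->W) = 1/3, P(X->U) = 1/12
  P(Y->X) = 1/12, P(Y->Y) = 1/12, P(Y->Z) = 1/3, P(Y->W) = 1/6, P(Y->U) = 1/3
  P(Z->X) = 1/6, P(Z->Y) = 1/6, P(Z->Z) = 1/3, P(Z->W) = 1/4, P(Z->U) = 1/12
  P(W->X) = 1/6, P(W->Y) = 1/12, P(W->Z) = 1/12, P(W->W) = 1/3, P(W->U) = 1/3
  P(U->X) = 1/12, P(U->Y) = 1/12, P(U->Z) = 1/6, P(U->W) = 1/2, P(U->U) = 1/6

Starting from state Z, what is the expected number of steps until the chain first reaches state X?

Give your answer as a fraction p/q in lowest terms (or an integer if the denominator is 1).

Let h_i = expected steps to first reach X from state i.
Boundary: h_X = 0.
First-step equations for the other states:
  h_Y = 1 + 1/12*h_X + 1/12*h_Y + 1/3*h_Z + 1/6*h_W + 1/3*h_U
  h_Z = 1 + 1/6*h_X + 1/6*h_Y + 1/3*h_Z + 1/4*h_W + 1/12*h_U
  h_W = 1 + 1/6*h_X + 1/12*h_Y + 1/12*h_Z + 1/3*h_W + 1/3*h_U
  h_U = 1 + 1/12*h_X + 1/12*h_Y + 1/6*h_Z + 1/2*h_W + 1/6*h_U

Substituting h_X = 0 and rearranging gives the linear system (I - Q) h = 1:
  [11/12, -1/3, -1/6, -1/3] . (h_Y, h_Z, h_W, h_U) = 1
  [-1/6, 2/3, -1/4, -1/12] . (h_Y, h_Z, h_W, h_U) = 1
  [-1/12, -1/12, 2/3, -1/3] . (h_Y, h_Z, h_W, h_U) = 1
  [-1/12, -1/6, -1/2, 5/6] . (h_Y, h_Z, h_W, h_U) = 1

Solving yields:
  h_Y = 3252/415
  h_Z = 2968/415
  h_W = 3012/415
  h_U = 3224/415

Starting state is Z, so the expected hitting time is h_Z = 2968/415.

Answer: 2968/415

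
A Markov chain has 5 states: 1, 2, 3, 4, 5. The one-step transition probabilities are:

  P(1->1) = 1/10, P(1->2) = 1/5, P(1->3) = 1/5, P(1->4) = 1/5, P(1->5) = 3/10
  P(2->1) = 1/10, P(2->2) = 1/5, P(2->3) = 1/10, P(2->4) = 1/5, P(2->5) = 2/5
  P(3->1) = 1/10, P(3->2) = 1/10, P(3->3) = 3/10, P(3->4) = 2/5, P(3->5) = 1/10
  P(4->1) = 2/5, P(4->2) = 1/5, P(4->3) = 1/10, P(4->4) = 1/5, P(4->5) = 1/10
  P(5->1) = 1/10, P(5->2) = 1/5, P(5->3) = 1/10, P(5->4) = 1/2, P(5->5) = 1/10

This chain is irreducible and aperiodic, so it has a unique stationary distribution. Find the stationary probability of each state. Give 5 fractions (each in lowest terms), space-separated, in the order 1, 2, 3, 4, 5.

Answer: 2075/11141 2063/11141 1652/11141 3203/11141 2148/11141

Derivation:
The stationary distribution satisfies pi = pi * P, i.e.:
  pi_1 = 1/10*pi_1 + 1/10*pi_2 + 1/10*pi_3 + 2/5*pi_4 + 1/10*pi_5
  pi_2 = 1/5*pi_1 + 1/5*pi_2 + 1/10*pi_3 + 1/5*pi_4 + 1/5*pi_5
  pi_3 = 1/5*pi_1 + 1/10*pi_2 + 3/10*pi_3 + 1/10*pi_4 + 1/10*pi_5
  pi_4 = 1/5*pi_1 + 1/5*pi_2 + 2/5*pi_3 + 1/5*pi_4 + 1/2*pi_5
  pi_5 = 3/10*pi_1 + 2/5*pi_2 + 1/10*pi_3 + 1/10*pi_4 + 1/10*pi_5
with normalization: pi_1 + pi_2 + pi_3 + pi_4 + pi_5 = 1.

Using the first 4 balance equations plus normalization, the linear system A*pi = b is:
  [-9/10, 1/10, 1/10, 2/5, 1/10] . pi = 0
  [1/5, -4/5, 1/10, 1/5, 1/5] . pi = 0
  [1/5, 1/10, -7/10, 1/10, 1/10] . pi = 0
  [1/5, 1/5, 2/5, -4/5, 1/2] . pi = 0
  [1, 1, 1, 1, 1] . pi = 1

Solving yields:
  pi_1 = 2075/11141
  pi_2 = 2063/11141
  pi_3 = 1652/11141
  pi_4 = 3203/11141
  pi_5 = 2148/11141

Verification (pi * P):
  2075/11141*1/10 + 2063/11141*1/10 + 1652/11141*1/10 + 3203/11141*2/5 + 2148/11141*1/10 = 2075/11141 = pi_1  (ok)
  2075/11141*1/5 + 2063/11141*1/5 + 1652/11141*1/10 + 3203/11141*1/5 + 2148/11141*1/5 = 2063/11141 = pi_2  (ok)
  2075/11141*1/5 + 2063/11141*1/10 + 1652/11141*3/10 + 3203/11141*1/10 + 2148/11141*1/10 = 1652/11141 = pi_3  (ok)
  2075/11141*1/5 + 2063/11141*1/5 + 1652/11141*2/5 + 3203/11141*1/5 + 2148/11141*1/2 = 3203/11141 = pi_4  (ok)
  2075/11141*3/10 + 2063/11141*2/5 + 1652/11141*1/10 + 3203/11141*1/10 + 2148/11141*1/10 = 2148/11141 = pi_5  (ok)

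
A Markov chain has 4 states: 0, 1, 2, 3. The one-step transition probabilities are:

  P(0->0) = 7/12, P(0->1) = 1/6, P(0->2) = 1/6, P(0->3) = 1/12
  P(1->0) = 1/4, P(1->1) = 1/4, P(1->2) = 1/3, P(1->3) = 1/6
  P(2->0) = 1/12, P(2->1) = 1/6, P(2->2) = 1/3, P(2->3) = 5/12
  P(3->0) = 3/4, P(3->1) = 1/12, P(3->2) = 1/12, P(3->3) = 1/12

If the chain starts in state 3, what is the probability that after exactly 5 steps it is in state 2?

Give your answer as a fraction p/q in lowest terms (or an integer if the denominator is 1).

Answer: 53939/248832

Derivation:
Computing P^5 by repeated multiplication:
P^1 =
  0: [7/12, 1/6, 1/6, 1/12]
  1: [1/4, 1/4, 1/3, 1/6]
  2: [1/12, 1/6, 1/3, 5/12]
  3: [3/4, 1/12, 1/12, 1/12]
P^2 =
  0: [11/24, 25/144, 31/144, 11/72]
  1: [13/36, 25/144, 1/4, 31/144]
  2: [31/72, 7/48, 31/144, 5/24]
  3: [19/36, 1/6, 3/16, 17/144]
P^3 =
  0: [383/864, 97/576, 7/32, 293/1728]
  1: [377/864, 47/288, 379/1728, 313/1728]
  2: [133/288, 31/192, 181/864, 289/1728]
  3: [49/108, 295/1728, 373/1728, 23/144]
P^4 =
  0: [4625/10368, 1727/10368, 4501/20736, 1177/6912]
  1: [1165/2592, 3425/20736, 4465/20736, 1763/10368]
  2: [4693/10368, 1723/10368, 1483/6912, 3455/20736]
  3: [4615/10368, 3475/20736, 1129/5184, 3515/20736]
P^5 =
  0: [3481/7776, 41395/248832, 53851/248832, 21097/124416]
  1: [18619/41472, 41371/248832, 26863/124416, 4669/27648]
  2: [3487/7776, 4607/27648, 53807/248832, 20989/124416]
  3: [2059/4608, 5179/31104, 53939/248832, 42275/248832]

(P^5)[3 -> 2] = 53939/248832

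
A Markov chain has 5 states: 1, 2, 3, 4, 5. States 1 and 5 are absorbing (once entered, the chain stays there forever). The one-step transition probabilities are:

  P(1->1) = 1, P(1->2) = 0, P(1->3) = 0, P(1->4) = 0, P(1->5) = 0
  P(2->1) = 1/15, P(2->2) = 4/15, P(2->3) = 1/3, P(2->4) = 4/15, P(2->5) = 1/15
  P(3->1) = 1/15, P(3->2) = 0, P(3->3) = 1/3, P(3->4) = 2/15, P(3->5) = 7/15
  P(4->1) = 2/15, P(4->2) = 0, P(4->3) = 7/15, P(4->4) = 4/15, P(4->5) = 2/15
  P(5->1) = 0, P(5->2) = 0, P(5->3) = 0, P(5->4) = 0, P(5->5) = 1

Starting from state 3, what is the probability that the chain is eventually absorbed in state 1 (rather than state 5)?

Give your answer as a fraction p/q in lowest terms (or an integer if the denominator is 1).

Let a_i = P(absorbed in 1 | start in state i).
Boundary conditions: a_1 = 1, a_5 = 0.
For each transient state i, a_i = sum_j P(i->j) * a_j:
  a_2 = 1/15*a_1 + 4/15*a_2 + 1/3*a_3 + 4/15*a_4 + 1/15*a_5
  a_3 = 1/15*a_1 + 0*a_2 + 1/3*a_3 + 2/15*a_4 + 7/15*a_5
  a_4 = 2/15*a_1 + 0*a_2 + 7/15*a_3 + 4/15*a_4 + 2/15*a_5

Substituting a_1 = 1 and a_5 = 0, rearrange to (I - Q) a = r where r[i] = P(i -> 1):
  [11/15, -1/3, -4/15] . (a_2, a_3, a_4) = 1/15
  [0, 2/3, -2/15] . (a_2, a_3, a_4) = 1/15
  [0, -7/15, 11/15] . (a_2, a_3, a_4) = 2/15

Solving yields:
  a_2 = 93/352
  a_3 = 5/32
  a_4 = 9/32

Starting state is 3, so the absorption probability is a_3 = 5/32.

Answer: 5/32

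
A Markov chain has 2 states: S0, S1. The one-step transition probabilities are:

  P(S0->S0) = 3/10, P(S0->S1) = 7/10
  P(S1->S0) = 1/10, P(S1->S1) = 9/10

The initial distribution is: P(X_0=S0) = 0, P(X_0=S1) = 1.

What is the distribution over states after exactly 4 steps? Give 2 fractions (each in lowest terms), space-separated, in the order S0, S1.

Answer: 78/625 547/625

Derivation:
Propagating the distribution step by step (d_{t+1} = d_t * P):
d_0 = (S0=0, S1=1)
  d_1[S0] = 0*3/10 + 1*1/10 = 1/10
  d_1[S1] = 0*7/10 + 1*9/10 = 9/10
d_1 = (S0=1/10, S1=9/10)
  d_2[S0] = 1/10*3/10 + 9/10*1/10 = 3/25
  d_2[S1] = 1/10*7/10 + 9/10*9/10 = 22/25
d_2 = (S0=3/25, S1=22/25)
  d_3[S0] = 3/25*3/10 + 22/25*1/10 = 31/250
  d_3[S1] = 3/25*7/10 + 22/25*9/10 = 219/250
d_3 = (S0=31/250, S1=219/250)
  d_4[S0] = 31/250*3/10 + 219/250*1/10 = 78/625
  d_4[S1] = 31/250*7/10 + 219/250*9/10 = 547/625
d_4 = (S0=78/625, S1=547/625)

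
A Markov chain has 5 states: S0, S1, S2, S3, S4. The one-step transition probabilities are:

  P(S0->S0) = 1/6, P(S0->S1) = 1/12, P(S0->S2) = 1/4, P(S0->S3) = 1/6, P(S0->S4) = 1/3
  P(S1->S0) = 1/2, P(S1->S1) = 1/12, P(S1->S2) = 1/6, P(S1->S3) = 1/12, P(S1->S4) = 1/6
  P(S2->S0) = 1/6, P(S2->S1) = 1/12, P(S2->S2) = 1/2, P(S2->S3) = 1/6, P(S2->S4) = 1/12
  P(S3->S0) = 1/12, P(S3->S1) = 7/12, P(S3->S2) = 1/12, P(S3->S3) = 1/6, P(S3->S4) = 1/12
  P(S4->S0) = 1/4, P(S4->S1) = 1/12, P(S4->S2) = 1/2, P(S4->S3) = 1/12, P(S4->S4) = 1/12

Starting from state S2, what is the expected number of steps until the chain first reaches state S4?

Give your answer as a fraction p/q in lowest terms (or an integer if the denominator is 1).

Let h_i = expected steps to first reach S4 from state i.
Boundary: h_S4 = 0.
First-step equations for the other states:
  h_S0 = 1 + 1/6*h_S0 + 1/12*h_S1 + 1/4*h_S2 + 1/6*h_S3 + 1/3*h_S4
  h_S1 = 1 + 1/2*h_S0 + 1/12*h_S1 + 1/6*h_S2 + 1/12*h_S3 + 1/6*h_S4
  h_S2 = 1 + 1/6*h_S0 + 1/12*h_S1 + 1/2*h_S2 + 1/6*h_S3 + 1/12*h_S4
  h_S3 = 1 + 1/12*h_S0 + 7/12*h_S1 + 1/12*h_S2 + 1/6*h_S3 + 1/12*h_S4

Substituting h_S4 = 0 and rearranging gives the linear system (I - Q) h = 1:
  [5/6, -1/12, -1/4, -1/6] . (h_S0, h_S1, h_S2, h_S3) = 1
  [-1/2, 11/12, -1/6, -1/12] . (h_S0, h_S1, h_S2, h_S3) = 1
  [-1/6, -1/12, 1/2, -1/6] . (h_S0, h_S1, h_S2, h_S3) = 1
  [-1/12, -7/12, -1/12, 5/6] . (h_S0, h_S1, h_S2, h_S3) = 1

Solving yields:
  h_S0 = 5400/1069
  h_S1 = 6036/1069
  h_S2 = 7200/1069
  h_S3 = 6768/1069

Starting state is S2, so the expected hitting time is h_S2 = 7200/1069.

Answer: 7200/1069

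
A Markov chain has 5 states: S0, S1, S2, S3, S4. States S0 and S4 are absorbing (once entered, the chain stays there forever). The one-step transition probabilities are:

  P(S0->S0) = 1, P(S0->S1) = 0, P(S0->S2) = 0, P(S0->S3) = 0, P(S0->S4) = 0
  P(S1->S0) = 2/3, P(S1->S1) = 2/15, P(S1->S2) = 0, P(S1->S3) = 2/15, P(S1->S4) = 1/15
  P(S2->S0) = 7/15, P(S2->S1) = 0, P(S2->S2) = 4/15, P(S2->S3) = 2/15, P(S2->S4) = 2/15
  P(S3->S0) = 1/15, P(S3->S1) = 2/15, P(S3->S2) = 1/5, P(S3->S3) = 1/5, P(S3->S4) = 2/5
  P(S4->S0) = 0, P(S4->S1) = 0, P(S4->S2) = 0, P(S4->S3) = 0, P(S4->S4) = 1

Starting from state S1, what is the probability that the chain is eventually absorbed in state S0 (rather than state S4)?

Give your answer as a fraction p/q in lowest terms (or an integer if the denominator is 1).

Let a_i = P(absorbed in S0 | start in state i).
Boundary conditions: a_S0 = 1, a_S4 = 0.
For each transient state i, a_i = sum_j P(i->j) * a_j:
  a_S1 = 2/3*a_S0 + 2/15*a_S1 + 0*a_S2 + 2/15*a_S3 + 1/15*a_S4
  a_S2 = 7/15*a_S0 + 0*a_S1 + 4/15*a_S2 + 2/15*a_S3 + 2/15*a_S4
  a_S3 = 1/15*a_S0 + 2/15*a_S1 + 1/5*a_S2 + 1/5*a_S3 + 2/5*a_S4

Substituting a_S0 = 1 and a_S4 = 0, rearrange to (I - Q) a = r where r[i] = P(i -> S0):
  [13/15, 0, -2/15] . (a_S1, a_S2, a_S3) = 2/3
  [0, 11/15, -2/15] . (a_S1, a_S2, a_S3) = 7/15
  [-2/15, -1/5, 4/5] . (a_S1, a_S2, a_S3) = 1/15

Solving yields:
  a_S1 = 662/797
  a_S2 = 565/797
  a_S3 = 318/797

Starting state is S1, so the absorption probability is a_S1 = 662/797.

Answer: 662/797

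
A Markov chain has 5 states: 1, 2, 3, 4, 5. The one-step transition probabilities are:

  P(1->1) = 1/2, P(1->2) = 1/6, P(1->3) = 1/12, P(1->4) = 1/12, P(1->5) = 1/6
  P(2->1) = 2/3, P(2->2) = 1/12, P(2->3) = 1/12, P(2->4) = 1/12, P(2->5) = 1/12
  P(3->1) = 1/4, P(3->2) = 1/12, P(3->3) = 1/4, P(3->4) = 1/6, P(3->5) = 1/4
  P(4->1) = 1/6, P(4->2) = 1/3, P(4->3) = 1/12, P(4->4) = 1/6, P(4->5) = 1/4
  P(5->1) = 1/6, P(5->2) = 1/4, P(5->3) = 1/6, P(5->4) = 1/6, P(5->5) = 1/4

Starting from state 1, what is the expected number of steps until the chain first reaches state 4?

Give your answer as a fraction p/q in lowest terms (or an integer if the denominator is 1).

Let h_i = expected steps to first reach 4 from state i.
Boundary: h_4 = 0.
First-step equations for the other states:
  h_1 = 1 + 1/2*h_1 + 1/6*h_2 + 1/12*h_3 + 1/12*h_4 + 1/6*h_5
  h_2 = 1 + 2/3*h_1 + 1/12*h_2 + 1/12*h_3 + 1/12*h_4 + 1/12*h_5
  h_3 = 1 + 1/4*h_1 + 1/12*h_2 + 1/4*h_3 + 1/6*h_4 + 1/4*h_5
  h_5 = 1 + 1/6*h_1 + 1/4*h_2 + 1/6*h_3 + 1/6*h_4 + 1/4*h_5

Substituting h_4 = 0 and rearranging gives the linear system (I - Q) h = 1:
  [1/2, -1/6, -1/12, -1/6] . (h_1, h_2, h_3, h_5) = 1
  [-2/3, 11/12, -1/12, -1/12] . (h_1, h_2, h_3, h_5) = 1
  [-1/4, -1/12, 3/4, -1/4] . (h_1, h_2, h_3, h_5) = 1
  [-1/6, -1/4, -1/6, 3/4] . (h_1, h_2, h_3, h_5) = 1

Solving yields:
  h_1 = 713/77
  h_2 = 1437/154
  h_3 = 634/77
  h_5 = 1283/154

Starting state is 1, so the expected hitting time is h_1 = 713/77.

Answer: 713/77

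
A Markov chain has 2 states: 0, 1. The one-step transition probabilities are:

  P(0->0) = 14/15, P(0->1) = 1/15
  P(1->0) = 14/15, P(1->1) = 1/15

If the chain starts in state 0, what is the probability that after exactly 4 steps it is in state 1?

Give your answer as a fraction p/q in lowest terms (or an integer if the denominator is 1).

Answer: 1/15

Derivation:
Computing P^4 by repeated multiplication:
P^1 =
  0: [14/15, 1/15]
  1: [14/15, 1/15]
P^2 =
  0: [14/15, 1/15]
  1: [14/15, 1/15]
P^3 =
  0: [14/15, 1/15]
  1: [14/15, 1/15]
P^4 =
  0: [14/15, 1/15]
  1: [14/15, 1/15]

(P^4)[0 -> 1] = 1/15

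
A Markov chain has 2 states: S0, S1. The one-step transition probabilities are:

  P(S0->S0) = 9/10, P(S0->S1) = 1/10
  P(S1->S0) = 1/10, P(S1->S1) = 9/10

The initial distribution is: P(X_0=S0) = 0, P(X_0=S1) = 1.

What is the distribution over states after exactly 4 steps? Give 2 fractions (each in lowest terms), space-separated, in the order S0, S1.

Propagating the distribution step by step (d_{t+1} = d_t * P):
d_0 = (S0=0, S1=1)
  d_1[S0] = 0*9/10 + 1*1/10 = 1/10
  d_1[S1] = 0*1/10 + 1*9/10 = 9/10
d_1 = (S0=1/10, S1=9/10)
  d_2[S0] = 1/10*9/10 + 9/10*1/10 = 9/50
  d_2[S1] = 1/10*1/10 + 9/10*9/10 = 41/50
d_2 = (S0=9/50, S1=41/50)
  d_3[S0] = 9/50*9/10 + 41/50*1/10 = 61/250
  d_3[S1] = 9/50*1/10 + 41/50*9/10 = 189/250
d_3 = (S0=61/250, S1=189/250)
  d_4[S0] = 61/250*9/10 + 189/250*1/10 = 369/1250
  d_4[S1] = 61/250*1/10 + 189/250*9/10 = 881/1250
d_4 = (S0=369/1250, S1=881/1250)

Answer: 369/1250 881/1250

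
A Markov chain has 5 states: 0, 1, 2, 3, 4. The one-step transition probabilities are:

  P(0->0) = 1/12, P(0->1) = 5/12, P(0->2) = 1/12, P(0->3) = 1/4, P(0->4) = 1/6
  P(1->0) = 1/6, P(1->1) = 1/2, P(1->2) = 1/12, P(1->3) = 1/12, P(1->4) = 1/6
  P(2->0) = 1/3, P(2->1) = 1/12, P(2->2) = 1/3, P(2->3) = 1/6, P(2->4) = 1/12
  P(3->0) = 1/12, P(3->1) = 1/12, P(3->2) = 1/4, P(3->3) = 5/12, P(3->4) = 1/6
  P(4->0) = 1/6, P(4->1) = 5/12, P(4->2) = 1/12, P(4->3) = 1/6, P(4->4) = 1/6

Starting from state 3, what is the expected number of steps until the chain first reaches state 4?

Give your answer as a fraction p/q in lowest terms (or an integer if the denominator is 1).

Answer: 2838/425

Derivation:
Let h_i = expected steps to first reach 4 from state i.
Boundary: h_4 = 0.
First-step equations for the other states:
  h_0 = 1 + 1/12*h_0 + 5/12*h_1 + 1/12*h_2 + 1/4*h_3 + 1/6*h_4
  h_1 = 1 + 1/6*h_0 + 1/2*h_1 + 1/12*h_2 + 1/12*h_3 + 1/6*h_4
  h_2 = 1 + 1/3*h_0 + 1/12*h_1 + 1/3*h_2 + 1/6*h_3 + 1/12*h_4
  h_3 = 1 + 1/12*h_0 + 1/12*h_1 + 1/4*h_2 + 5/12*h_3 + 1/6*h_4

Substituting h_4 = 0 and rearranging gives the linear system (I - Q) h = 1:
  [11/12, -5/12, -1/12, -1/4] . (h_0, h_1, h_2, h_3) = 1
  [-1/6, 1/2, -1/12, -1/12] . (h_0, h_1, h_2, h_3) = 1
  [-1/3, -1/12, 2/3, -1/6] . (h_0, h_1, h_2, h_3) = 1
  [-1/12, -1/12, -1/4, 7/12] . (h_0, h_1, h_2, h_3) = 1

Solving yields:
  h_0 = 2772/425
  h_1 = 552/85
  h_2 = 3078/425
  h_3 = 2838/425

Starting state is 3, so the expected hitting time is h_3 = 2838/425.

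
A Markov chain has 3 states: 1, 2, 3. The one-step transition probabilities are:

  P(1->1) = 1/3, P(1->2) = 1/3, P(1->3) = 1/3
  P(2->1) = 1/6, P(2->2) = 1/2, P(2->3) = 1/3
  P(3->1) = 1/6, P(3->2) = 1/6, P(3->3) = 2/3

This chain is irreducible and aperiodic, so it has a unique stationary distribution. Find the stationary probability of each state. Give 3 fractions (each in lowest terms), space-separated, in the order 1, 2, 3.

The stationary distribution satisfies pi = pi * P, i.e.:
  pi_1 = 1/3*pi_1 + 1/6*pi_2 + 1/6*pi_3
  pi_2 = 1/3*pi_1 + 1/2*pi_2 + 1/6*pi_3
  pi_3 = 1/3*pi_1 + 1/3*pi_2 + 2/3*pi_3
with normalization: pi_1 + pi_2 + pi_3 = 1.

Using the first 2 balance equations plus normalization, the linear system A*pi = b is:
  [-2/3, 1/6, 1/6] . pi = 0
  [1/3, -1/2, 1/6] . pi = 0
  [1, 1, 1] . pi = 1

Solving yields:
  pi_1 = 1/5
  pi_2 = 3/10
  pi_3 = 1/2

Verification (pi * P):
  1/5*1/3 + 3/10*1/6 + 1/2*1/6 = 1/5 = pi_1  (ok)
  1/5*1/3 + 3/10*1/2 + 1/2*1/6 = 3/10 = pi_2  (ok)
  1/5*1/3 + 3/10*1/3 + 1/2*2/3 = 1/2 = pi_3  (ok)

Answer: 1/5 3/10 1/2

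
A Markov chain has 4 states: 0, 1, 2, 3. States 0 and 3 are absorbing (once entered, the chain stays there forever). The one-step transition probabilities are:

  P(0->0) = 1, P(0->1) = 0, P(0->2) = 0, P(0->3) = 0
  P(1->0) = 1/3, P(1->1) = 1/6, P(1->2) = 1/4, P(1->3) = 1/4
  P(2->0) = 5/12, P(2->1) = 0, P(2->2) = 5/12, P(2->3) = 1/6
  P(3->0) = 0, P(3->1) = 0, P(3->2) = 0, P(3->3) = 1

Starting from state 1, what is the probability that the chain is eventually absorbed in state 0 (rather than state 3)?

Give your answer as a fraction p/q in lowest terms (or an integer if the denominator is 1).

Let a_i = P(absorbed in 0 | start in state i).
Boundary conditions: a_0 = 1, a_3 = 0.
For each transient state i, a_i = sum_j P(i->j) * a_j:
  a_1 = 1/3*a_0 + 1/6*a_1 + 1/4*a_2 + 1/4*a_3
  a_2 = 5/12*a_0 + 0*a_1 + 5/12*a_2 + 1/6*a_3

Substituting a_0 = 1 and a_3 = 0, rearrange to (I - Q) a = r where r[i] = P(i -> 0):
  [5/6, -1/4] . (a_1, a_2) = 1/3
  [0, 7/12] . (a_1, a_2) = 5/12

Solving yields:
  a_1 = 43/70
  a_2 = 5/7

Starting state is 1, so the absorption probability is a_1 = 43/70.

Answer: 43/70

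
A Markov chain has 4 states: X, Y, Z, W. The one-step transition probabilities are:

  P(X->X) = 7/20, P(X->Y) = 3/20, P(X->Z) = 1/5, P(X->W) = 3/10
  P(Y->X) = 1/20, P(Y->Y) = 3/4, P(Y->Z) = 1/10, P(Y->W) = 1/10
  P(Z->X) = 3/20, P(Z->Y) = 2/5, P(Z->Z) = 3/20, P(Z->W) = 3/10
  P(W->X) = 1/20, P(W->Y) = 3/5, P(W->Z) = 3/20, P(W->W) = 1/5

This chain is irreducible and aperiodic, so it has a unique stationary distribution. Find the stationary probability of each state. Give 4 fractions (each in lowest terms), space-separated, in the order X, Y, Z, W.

Answer: 207/2326 1465/2326 143/1163 184/1163

Derivation:
The stationary distribution satisfies pi = pi * P, i.e.:
  pi_X = 7/20*pi_X + 1/20*pi_Y + 3/20*pi_Z + 1/20*pi_W
  pi_Y = 3/20*pi_X + 3/4*pi_Y + 2/5*pi_Z + 3/5*pi_W
  pi_Z = 1/5*pi_X + 1/10*pi_Y + 3/20*pi_Z + 3/20*pi_W
  pi_W = 3/10*pi_X + 1/10*pi_Y + 3/10*pi_Z + 1/5*pi_W
with normalization: pi_X + pi_Y + pi_Z + pi_W = 1.

Using the first 3 balance equations plus normalization, the linear system A*pi = b is:
  [-13/20, 1/20, 3/20, 1/20] . pi = 0
  [3/20, -1/4, 2/5, 3/5] . pi = 0
  [1/5, 1/10, -17/20, 3/20] . pi = 0
  [1, 1, 1, 1] . pi = 1

Solving yields:
  pi_X = 207/2326
  pi_Y = 1465/2326
  pi_Z = 143/1163
  pi_W = 184/1163

Verification (pi * P):
  207/2326*7/20 + 1465/2326*1/20 + 143/1163*3/20 + 184/1163*1/20 = 207/2326 = pi_X  (ok)
  207/2326*3/20 + 1465/2326*3/4 + 143/1163*2/5 + 184/1163*3/5 = 1465/2326 = pi_Y  (ok)
  207/2326*1/5 + 1465/2326*1/10 + 143/1163*3/20 + 184/1163*3/20 = 143/1163 = pi_Z  (ok)
  207/2326*3/10 + 1465/2326*1/10 + 143/1163*3/10 + 184/1163*1/5 = 184/1163 = pi_W  (ok)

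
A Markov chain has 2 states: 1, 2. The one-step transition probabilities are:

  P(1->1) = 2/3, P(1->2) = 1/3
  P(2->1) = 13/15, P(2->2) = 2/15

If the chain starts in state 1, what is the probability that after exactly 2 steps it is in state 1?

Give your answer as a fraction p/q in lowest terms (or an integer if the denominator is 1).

Computing P^2 by repeated multiplication:
P^1 =
  1: [2/3, 1/3]
  2: [13/15, 2/15]
P^2 =
  1: [11/15, 4/15]
  2: [52/75, 23/75]

(P^2)[1 -> 1] = 11/15

Answer: 11/15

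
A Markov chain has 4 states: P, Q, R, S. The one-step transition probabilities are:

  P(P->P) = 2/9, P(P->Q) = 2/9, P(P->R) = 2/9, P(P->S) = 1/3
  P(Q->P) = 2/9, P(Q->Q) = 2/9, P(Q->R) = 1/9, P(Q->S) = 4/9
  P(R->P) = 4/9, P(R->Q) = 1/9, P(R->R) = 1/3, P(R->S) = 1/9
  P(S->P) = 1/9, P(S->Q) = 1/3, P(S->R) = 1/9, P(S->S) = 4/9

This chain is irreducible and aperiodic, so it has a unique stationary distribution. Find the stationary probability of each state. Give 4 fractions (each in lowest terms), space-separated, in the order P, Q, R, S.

Answer: 17/77 131/539 94/539 195/539

Derivation:
The stationary distribution satisfies pi = pi * P, i.e.:
  pi_P = 2/9*pi_P + 2/9*pi_Q + 4/9*pi_R + 1/9*pi_S
  pi_Q = 2/9*pi_P + 2/9*pi_Q + 1/9*pi_R + 1/3*pi_S
  pi_R = 2/9*pi_P + 1/9*pi_Q + 1/3*pi_R + 1/9*pi_S
  pi_S = 1/3*pi_P + 4/9*pi_Q + 1/9*pi_R + 4/9*pi_S
with normalization: pi_P + pi_Q + pi_R + pi_S = 1.

Using the first 3 balance equations plus normalization, the linear system A*pi = b is:
  [-7/9, 2/9, 4/9, 1/9] . pi = 0
  [2/9, -7/9, 1/9, 1/3] . pi = 0
  [2/9, 1/9, -2/3, 1/9] . pi = 0
  [1, 1, 1, 1] . pi = 1

Solving yields:
  pi_P = 17/77
  pi_Q = 131/539
  pi_R = 94/539
  pi_S = 195/539

Verification (pi * P):
  17/77*2/9 + 131/539*2/9 + 94/539*4/9 + 195/539*1/9 = 17/77 = pi_P  (ok)
  17/77*2/9 + 131/539*2/9 + 94/539*1/9 + 195/539*1/3 = 131/539 = pi_Q  (ok)
  17/77*2/9 + 131/539*1/9 + 94/539*1/3 + 195/539*1/9 = 94/539 = pi_R  (ok)
  17/77*1/3 + 131/539*4/9 + 94/539*1/9 + 195/539*4/9 = 195/539 = pi_S  (ok)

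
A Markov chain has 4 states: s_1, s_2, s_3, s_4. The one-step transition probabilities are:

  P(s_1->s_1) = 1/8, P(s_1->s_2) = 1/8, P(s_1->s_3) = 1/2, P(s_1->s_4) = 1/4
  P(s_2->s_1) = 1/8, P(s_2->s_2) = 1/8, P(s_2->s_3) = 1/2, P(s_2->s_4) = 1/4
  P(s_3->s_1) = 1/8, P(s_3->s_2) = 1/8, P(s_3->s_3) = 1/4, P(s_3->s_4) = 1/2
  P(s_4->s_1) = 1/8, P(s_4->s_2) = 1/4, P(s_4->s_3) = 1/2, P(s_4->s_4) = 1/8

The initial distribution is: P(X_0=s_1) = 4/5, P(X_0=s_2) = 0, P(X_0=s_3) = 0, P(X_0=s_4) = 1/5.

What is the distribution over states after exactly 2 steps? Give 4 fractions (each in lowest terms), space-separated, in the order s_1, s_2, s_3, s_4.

Propagating the distribution step by step (d_{t+1} = d_t * P):
d_0 = (s_1=4/5, s_2=0, s_3=0, s_4=1/5)
  d_1[s_1] = 4/5*1/8 + 0*1/8 + 0*1/8 + 1/5*1/8 = 1/8
  d_1[s_2] = 4/5*1/8 + 0*1/8 + 0*1/8 + 1/5*1/4 = 3/20
  d_1[s_3] = 4/5*1/2 + 0*1/2 + 0*1/4 + 1/5*1/2 = 1/2
  d_1[s_4] = 4/5*1/4 + 0*1/4 + 0*1/2 + 1/5*1/8 = 9/40
d_1 = (s_1=1/8, s_2=3/20, s_3=1/2, s_4=9/40)
  d_2[s_1] = 1/8*1/8 + 3/20*1/8 + 1/2*1/8 + 9/40*1/8 = 1/8
  d_2[s_2] = 1/8*1/8 + 3/20*1/8 + 1/2*1/8 + 9/40*1/4 = 49/320
  d_2[s_3] = 1/8*1/2 + 3/20*1/2 + 1/2*1/4 + 9/40*1/2 = 3/8
  d_2[s_4] = 1/8*1/4 + 3/20*1/4 + 1/2*1/2 + 9/40*1/8 = 111/320
d_2 = (s_1=1/8, s_2=49/320, s_3=3/8, s_4=111/320)

Answer: 1/8 49/320 3/8 111/320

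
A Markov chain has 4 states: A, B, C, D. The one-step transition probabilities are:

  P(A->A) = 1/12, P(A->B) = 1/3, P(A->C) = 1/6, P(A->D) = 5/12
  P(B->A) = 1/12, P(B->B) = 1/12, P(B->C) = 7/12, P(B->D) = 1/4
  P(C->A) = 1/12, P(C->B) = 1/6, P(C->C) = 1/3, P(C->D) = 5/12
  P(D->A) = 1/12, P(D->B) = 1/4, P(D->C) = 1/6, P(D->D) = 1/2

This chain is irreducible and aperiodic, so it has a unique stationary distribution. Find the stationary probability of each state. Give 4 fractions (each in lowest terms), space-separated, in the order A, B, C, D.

The stationary distribution satisfies pi = pi * P, i.e.:
  pi_A = 1/12*pi_A + 1/12*pi_B + 1/12*pi_C + 1/12*pi_D
  pi_B = 1/3*pi_A + 1/12*pi_B + 1/6*pi_C + 1/4*pi_D
  pi_C = 1/6*pi_A + 7/12*pi_B + 1/3*pi_C + 1/6*pi_D
  pi_D = 5/12*pi_A + 1/4*pi_B + 5/12*pi_C + 1/2*pi_D
with normalization: pi_A + pi_B + pi_C + pi_D = 1.

Using the first 3 balance equations plus normalization, the linear system A*pi = b is:
  [-11/12, 1/12, 1/12, 1/12] . pi = 0
  [1/3, -11/12, 1/6, 1/4] . pi = 0
  [1/6, 7/12, -2/3, 1/6] . pi = 0
  [1, 1, 1, 1] . pi = 1

Solving yields:
  pi_A = 1/12
  pi_B = 173/870
  pi_C = 521/1740
  pi_D = 182/435

Verification (pi * P):
  1/12*1/12 + 173/870*1/12 + 521/1740*1/12 + 182/435*1/12 = 1/12 = pi_A  (ok)
  1/12*1/3 + 173/870*1/12 + 521/1740*1/6 + 182/435*1/4 = 173/870 = pi_B  (ok)
  1/12*1/6 + 173/870*7/12 + 521/1740*1/3 + 182/435*1/6 = 521/1740 = pi_C  (ok)
  1/12*5/12 + 173/870*1/4 + 521/1740*5/12 + 182/435*1/2 = 182/435 = pi_D  (ok)

Answer: 1/12 173/870 521/1740 182/435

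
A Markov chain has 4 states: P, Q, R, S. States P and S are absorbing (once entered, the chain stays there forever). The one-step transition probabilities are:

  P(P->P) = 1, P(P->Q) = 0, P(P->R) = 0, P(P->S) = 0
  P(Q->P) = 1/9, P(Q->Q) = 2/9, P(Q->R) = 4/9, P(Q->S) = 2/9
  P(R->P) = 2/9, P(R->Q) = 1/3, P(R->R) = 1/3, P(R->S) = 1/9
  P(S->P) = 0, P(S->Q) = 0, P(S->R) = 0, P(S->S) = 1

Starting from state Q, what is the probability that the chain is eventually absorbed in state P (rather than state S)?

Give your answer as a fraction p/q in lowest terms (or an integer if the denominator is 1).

Let a_i = P(absorbed in P | start in state i).
Boundary conditions: a_P = 1, a_S = 0.
For each transient state i, a_i = sum_j P(i->j) * a_j:
  a_Q = 1/9*a_P + 2/9*a_Q + 4/9*a_R + 2/9*a_S
  a_R = 2/9*a_P + 1/3*a_Q + 1/3*a_R + 1/9*a_S

Substituting a_P = 1 and a_S = 0, rearrange to (I - Q) a = r where r[i] = P(i -> P):
  [7/9, -4/9] . (a_Q, a_R) = 1/9
  [-1/3, 2/3] . (a_Q, a_R) = 2/9

Solving yields:
  a_Q = 7/15
  a_R = 17/30

Starting state is Q, so the absorption probability is a_Q = 7/15.

Answer: 7/15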